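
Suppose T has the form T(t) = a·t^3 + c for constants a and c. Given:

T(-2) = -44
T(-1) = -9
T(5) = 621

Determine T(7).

From T(-2) = -44 and T(-1) = -9: -8a + c = -44 and -1a + c = -9.
Subtracting: 7a = 35, so a = 5; then c = -44 − 5·(-8) = -4.
So T(t) = 5t³ − 4, and T(7) = 1711.

1711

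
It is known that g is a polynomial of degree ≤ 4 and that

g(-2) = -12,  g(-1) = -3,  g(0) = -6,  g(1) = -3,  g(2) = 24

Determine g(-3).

-51

First differences: 9, -3, 3, 27. Second differences: -12, 6, 24. Third differences: 18, 18.
Level-3 differences are constant, so g has degree 3.
Fitting a degree-3 polynomial gives g(t) = 3t³ + 3t² - 3t - 6.
Then g(-3) = -51.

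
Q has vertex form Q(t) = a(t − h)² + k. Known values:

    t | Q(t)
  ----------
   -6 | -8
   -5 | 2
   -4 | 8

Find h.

-3

First differences 10, 6; second difference -4 = 2a, so a = -2.
Expanding, the t-coefficient is −2ah = 4h; matching it to the data gives h = -3, and then k = 10.
So Q(t) = -2(t + 3)² + 10.
Hence h = -3.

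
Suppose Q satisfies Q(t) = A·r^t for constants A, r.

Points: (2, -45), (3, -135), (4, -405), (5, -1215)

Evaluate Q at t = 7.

-10935

Consecutive ratio: -135/(-45) = 3, and -405/(-135) = 3, so r = 3.
Then A·3^2 = -45 gives A = -5, and Q(t) = -5·3^t.
Q(7) = -5·3^7 = -10935.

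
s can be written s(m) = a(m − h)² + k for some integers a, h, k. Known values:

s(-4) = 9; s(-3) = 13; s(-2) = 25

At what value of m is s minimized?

-4

First differences 4, 12; second difference 8 = 2a, so a = 4.
Expanding, the m-coefficient is −2ah = -8h; matching it to the data gives h = -4, and then k = 9.
So s(m) = 4(m + 4)² + 9.
Hence h = -4.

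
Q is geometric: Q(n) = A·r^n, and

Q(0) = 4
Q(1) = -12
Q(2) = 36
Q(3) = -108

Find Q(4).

324

Consecutive ratio: -12/4 = -3, and 36/(-12) = -3, so r = -3.
Then A·(-3)^0 = 4 gives A = 4, and Q(n) = 4·(-3)^n.
Q(4) = 4·(-3)^4 = 324.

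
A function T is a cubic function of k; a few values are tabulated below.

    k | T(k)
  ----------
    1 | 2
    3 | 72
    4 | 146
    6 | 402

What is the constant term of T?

-6

Write T(k) = ak³ + bk² + ck + d; the 4 given values yield a linear system in the 4 coefficients.
Solving, T(k) = k³ + 5k² + 2k - 6.
The constant term is T(0) = -6.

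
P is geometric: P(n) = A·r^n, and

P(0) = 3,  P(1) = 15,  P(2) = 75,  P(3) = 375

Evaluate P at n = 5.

Consecutive ratio: 15/3 = 5, and 75/15 = 5, so r = 5.
Then A·5^0 = 3 gives A = 3, and P(n) = 3·5^n.
P(5) = 3·5^5 = 9375.

9375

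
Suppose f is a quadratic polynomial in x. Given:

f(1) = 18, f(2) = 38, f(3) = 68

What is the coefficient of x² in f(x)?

Write f(x) = ax² + bx + c; the 3 given values yield a linear system in the 3 coefficients.
Solving, f(x) = 5x² + 5x + 8.
The coefficient of x² is 5.

5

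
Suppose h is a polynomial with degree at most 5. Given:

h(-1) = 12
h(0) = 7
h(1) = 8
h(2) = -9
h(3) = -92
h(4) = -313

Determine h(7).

Write h(k) = ak^5 + bk^4 + ck³ + dk² + ek + p; the 6 given values yield a linear system in the 6 coefficients.
Solving, the leading coefficient vanishes, and h(k) = -k^4 - 2k³ + 4k² + 7.
Then h(7) = -2884.

-2884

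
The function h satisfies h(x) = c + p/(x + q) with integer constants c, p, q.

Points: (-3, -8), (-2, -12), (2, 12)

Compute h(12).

2

(h(x) − c)(x + q) = p for each data point; the three points give a linear system in c and q, then p follows.
Solving: c = 0, q = 0, p = 24, so h(x) = 24/(x + 0).
Then h(12) = 0 + 24/12 = 2.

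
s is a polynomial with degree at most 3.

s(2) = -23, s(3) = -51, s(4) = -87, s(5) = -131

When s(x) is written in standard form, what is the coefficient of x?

First differences: -28, -36, -44. Second differences: -8, -8.
Level-2 differences are constant, so s has degree 2.
Fitting a degree-2 polynomial gives s(x) = -4x² - 8x + 9.
The coefficient of x is -8.

-8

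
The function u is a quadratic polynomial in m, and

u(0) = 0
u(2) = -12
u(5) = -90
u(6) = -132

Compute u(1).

-2

Write u(m) = am² + bm + c; the 4 given values yield a linear system in the 3 coefficients.
Solving, u(m) = -4m² + 2m.
Then u(1) = -2.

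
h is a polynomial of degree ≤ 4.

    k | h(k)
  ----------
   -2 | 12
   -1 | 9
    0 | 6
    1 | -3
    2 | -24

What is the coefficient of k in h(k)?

-5

First differences: -3, -3, -9, -21. Second differences: 0, -6, -12. Third differences: -6, -6.
Level-3 differences are constant, so h has degree 3.
Fitting a degree-3 polynomial gives h(k) = -k³ - 3k² - 5k + 6.
The coefficient of k is -5.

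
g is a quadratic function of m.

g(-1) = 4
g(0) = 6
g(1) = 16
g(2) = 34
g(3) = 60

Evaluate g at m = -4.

First differences: 2, 10, 18, 26. Second differences: 8, 8, 8.
Level-2 differences are constant, so g has degree 2.
Fitting a degree-2 polynomial gives g(m) = 4m² + 6m + 6.
Then g(-4) = 46.

46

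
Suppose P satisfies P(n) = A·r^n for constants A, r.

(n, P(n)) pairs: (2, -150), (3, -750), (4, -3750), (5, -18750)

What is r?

Consecutive ratio: -750/(-150) = 5, and -3750/(-750) = 5, so r = 5.
Then A·5^2 = -150 gives A = -6, and P(n) = -6·5^n.

5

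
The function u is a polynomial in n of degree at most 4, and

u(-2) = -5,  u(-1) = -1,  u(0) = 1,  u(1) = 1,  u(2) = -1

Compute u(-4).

First differences: 4, 2, 0, -2. Second differences: -2, -2, -2.
Level-2 differences are constant, so u has degree 2.
Fitting a degree-2 polynomial gives u(n) = -n² + n + 1.
Then u(-4) = -19.

-19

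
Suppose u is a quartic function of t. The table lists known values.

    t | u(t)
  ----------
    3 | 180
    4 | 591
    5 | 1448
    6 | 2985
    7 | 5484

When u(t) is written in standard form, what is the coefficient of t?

Write u(t) = at^4 + bt³ + ct² + dt + e; the 5 given values yield a linear system in the 5 coefficients.
Solving, u(t) = 2t^4 + 3t³ - 7t² - t + 3.
The coefficient of t is -1.

-1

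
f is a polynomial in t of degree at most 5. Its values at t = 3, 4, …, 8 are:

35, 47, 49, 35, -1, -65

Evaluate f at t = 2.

19

First differences: 12, 2, -14, -36, -64. Second differences: -10, -16, -22, -28. Third differences: -6, -6, -6.
Level-3 differences are constant, so f has degree 3.
Fitting a degree-3 polynomial gives f(t) = -t³ + 7t² - 1.
Then f(2) = 19.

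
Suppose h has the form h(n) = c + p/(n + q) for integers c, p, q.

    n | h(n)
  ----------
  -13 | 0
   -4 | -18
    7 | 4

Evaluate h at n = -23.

1

(h(n) − c)(n + q) = p for each data point; the three points give a linear system in c and q, then p follows.
Solving: c = 2, q = 3, p = 20, so h(n) = 2 + 20/(n + 3).
Then h(-23) = 2 + 20/(-20) = 1.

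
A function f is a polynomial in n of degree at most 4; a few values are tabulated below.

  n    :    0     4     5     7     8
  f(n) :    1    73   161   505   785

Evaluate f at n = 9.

1153

Write f(n) = an^4 + bn³ + cn² + dn + e; the 5 given values yield a linear system in the 5 coefficients.
Solving, the leading coefficient vanishes, and f(n) = 2n³ - 4n² + 2n + 1.
Then f(9) = 1153.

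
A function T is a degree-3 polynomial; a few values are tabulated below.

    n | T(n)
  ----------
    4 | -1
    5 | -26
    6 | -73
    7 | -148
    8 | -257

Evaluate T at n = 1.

2

First differences: -25, -47, -75, -109. Second differences: -22, -28, -34. Third differences: -6, -6.
Level-3 differences are constant, so T has degree 3.
Fitting a degree-3 polynomial gives T(n) = -n³ + 4n² - 1.
Then T(1) = 2.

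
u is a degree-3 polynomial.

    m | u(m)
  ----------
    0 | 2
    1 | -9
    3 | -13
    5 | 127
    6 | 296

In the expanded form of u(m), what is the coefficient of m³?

3

Write u(m) = am³ + bm² + cm + d; the 5 given values yield a linear system in the 4 coefficients.
Solving, u(m) = 3m³ - 9m² - 5m + 2.
The coefficient of m³ is 3.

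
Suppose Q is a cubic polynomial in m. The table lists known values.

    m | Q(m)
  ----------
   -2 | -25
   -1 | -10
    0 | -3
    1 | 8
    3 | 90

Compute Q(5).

Write Q(m) = am³ + bm² + cm + d; the 5 given values yield a linear system in the 4 coefficients.
Solving, Q(m) = 2m³ + 2m² + 7m - 3.
Then Q(5) = 332.

332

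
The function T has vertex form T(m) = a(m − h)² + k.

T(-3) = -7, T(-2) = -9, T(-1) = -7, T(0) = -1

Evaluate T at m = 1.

9

First differences -2, 2, 6; second difference 4 = 2a, so a = 2.
Expanding, the m-coefficient is −2ah = -4h; matching it to the data gives h = -2, and then k = -9.
So T(m) = 2(m + 2)² − 9.
T(1) = 2·3² − 9 = 9.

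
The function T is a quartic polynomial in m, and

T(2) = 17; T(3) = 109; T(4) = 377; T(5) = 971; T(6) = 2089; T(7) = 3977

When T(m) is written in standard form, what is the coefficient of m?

First differences: 92, 268, 594, 1118, 1888. Second differences: 176, 326, 524, 770. Third differences: 150, 198, 246. Fourth differences: 48, 48.
Level-4 differences are constant, so T has degree 4.
Fitting a degree-4 polynomial gives T(m) = 2m^4 - 3m³ + 5m² - 6m + 1.
The coefficient of m is -6.

-6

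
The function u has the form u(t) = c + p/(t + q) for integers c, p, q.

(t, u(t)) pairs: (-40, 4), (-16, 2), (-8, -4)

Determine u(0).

(u(t) − c)(t + q) = p for each data point; the three points give a linear system in c and q, then p follows.
Solving: c = 5, q = 4, p = 36, so u(t) = 5 + 36/(t + 4).
Then u(0) = 5 + 36/4 = 14.

14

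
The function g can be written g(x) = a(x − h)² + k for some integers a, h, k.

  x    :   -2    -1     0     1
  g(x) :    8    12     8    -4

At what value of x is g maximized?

First differences 4, -4, -12; second difference -8 = 2a, so a = -4.
Expanding, the x-coefficient is −2ah = 8h; matching it to the data gives h = -1, and then k = 12.
So g(x) = -4(x + 1)² + 12.
Hence h = -1.

-1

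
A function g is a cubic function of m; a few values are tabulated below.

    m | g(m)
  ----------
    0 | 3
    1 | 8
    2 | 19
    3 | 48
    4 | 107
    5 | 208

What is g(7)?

Write g(m) = am³ + bm² + cm + d; the 6 given values yield a linear system in the 4 coefficients.
Solving, g(m) = 2m³ - 3m² + 6m + 3.
Then g(7) = 584.

584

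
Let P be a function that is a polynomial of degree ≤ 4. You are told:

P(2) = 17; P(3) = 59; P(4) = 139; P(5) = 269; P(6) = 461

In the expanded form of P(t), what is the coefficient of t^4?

First differences: 42, 80, 130, 192. Second differences: 38, 50, 62. Third differences: 12, 12.
Level-3 differences are constant, so P has degree 3.
Fitting a degree-3 polynomial gives P(t) = 2t³ + t² - t - 1.
The coefficient of t^4 is 0.

0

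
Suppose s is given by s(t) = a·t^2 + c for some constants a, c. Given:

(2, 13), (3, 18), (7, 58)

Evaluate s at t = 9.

90

From s(2) = 13 and s(3) = 18: 4a + c = 13 and 9a + c = 18.
Subtracting: 5a = 5, so a = 1; then c = 13 − 1·4 = 9.
So s(t) = 1t² + 9, and s(9) = 90.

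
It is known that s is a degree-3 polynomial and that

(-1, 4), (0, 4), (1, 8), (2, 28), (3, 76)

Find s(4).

164

First differences: 0, 4, 20, 48. Second differences: 4, 16, 28. Third differences: 12, 12.
Level-3 differences are constant, so s has degree 3.
Extending the table by one column gives the next first difference 88, so s(4) = 76 + 88 = 164.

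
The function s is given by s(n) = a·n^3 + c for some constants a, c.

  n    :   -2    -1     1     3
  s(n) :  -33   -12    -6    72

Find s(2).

15

From s(-2) = -33 and s(-1) = -12: -8a + c = -33 and -1a + c = -12.
Subtracting: 7a = 21, so a = 3; then c = -33 − 3·(-8) = -9.
So s(n) = 3n³ − 9, and s(2) = 15.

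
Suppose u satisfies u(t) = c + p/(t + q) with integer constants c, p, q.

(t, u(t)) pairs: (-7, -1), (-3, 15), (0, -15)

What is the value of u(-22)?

(u(t) − c)(t + q) = p for each data point; the three points give a linear system in c and q, then p follows.
Solving: c = -5, q = 2, p = -20, so u(t) = -5 − 20/(t + 2).
Then u(-22) = -5 − 20/(-20) = -4.

-4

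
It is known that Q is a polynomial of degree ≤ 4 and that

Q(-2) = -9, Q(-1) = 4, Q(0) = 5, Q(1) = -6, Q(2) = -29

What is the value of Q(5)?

Write Q(t) = at^4 + bt³ + ct² + dt + e; the 5 given values yield a linear system in the 5 coefficients.
Solving, the top 2 coefficients vanish, and Q(t) = -6t² - 5t + 5.
Then Q(5) = -170.

-170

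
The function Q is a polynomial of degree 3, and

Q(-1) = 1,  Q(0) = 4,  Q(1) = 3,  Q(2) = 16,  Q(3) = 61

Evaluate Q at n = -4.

Write Q(n) = an³ + bn² + cn + d; the 5 given values yield a linear system in the 4 coefficients.
Solving, Q(n) = 3n³ - 2n² - 2n + 4.
Then Q(-4) = -212.

-212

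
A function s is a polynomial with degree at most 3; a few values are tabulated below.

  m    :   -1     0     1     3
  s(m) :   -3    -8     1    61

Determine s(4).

Write s(m) = am³ + bm² + cm + d; the 4 given values yield a linear system in the 4 coefficients.
Solving, the leading coefficient vanishes, and s(m) = 7m² + 2m - 8.
Then s(4) = 112.

112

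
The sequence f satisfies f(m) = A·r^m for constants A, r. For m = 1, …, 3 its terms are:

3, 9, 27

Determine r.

3

Consecutive ratio: 9/3 = 3, and 27/9 = 3, so r = 3.
Then A·3^1 = 3 gives A = 1, and f(m) = 1·3^m.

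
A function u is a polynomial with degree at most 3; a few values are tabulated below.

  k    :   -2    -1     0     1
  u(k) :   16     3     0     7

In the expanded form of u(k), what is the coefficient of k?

2

First differences: -13, -3, 7. Second differences: 10, 10.
Level-2 differences are constant, so u has degree 2.
Fitting a degree-2 polynomial gives u(k) = 5k² + 2k.
The coefficient of k is 2.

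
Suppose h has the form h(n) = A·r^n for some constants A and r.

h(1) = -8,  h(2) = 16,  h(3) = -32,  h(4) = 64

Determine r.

Consecutive ratio: 16/(-8) = -2, and -32/16 = -2, so r = -2.
Then A·(-2)^1 = -8 gives A = 4, and h(n) = 4·(-2)^n.

-2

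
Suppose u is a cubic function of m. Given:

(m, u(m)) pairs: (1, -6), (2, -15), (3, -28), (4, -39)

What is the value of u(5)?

Write u(m) = am³ + bm² + cm + d; the 4 given values yield a linear system in the 4 coefficients.
Solving, u(m) = m³ - 8m² + 8m - 7.
Then u(5) = -42.

-42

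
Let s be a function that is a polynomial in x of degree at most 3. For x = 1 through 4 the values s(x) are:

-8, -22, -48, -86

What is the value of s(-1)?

First differences: -14, -26, -38. Second differences: -12, -12.
Level-2 differences are constant, so s has degree 2.
Fitting a degree-2 polynomial gives s(x) = -6x² + 4x - 6.
Then s(-1) = -16.

-16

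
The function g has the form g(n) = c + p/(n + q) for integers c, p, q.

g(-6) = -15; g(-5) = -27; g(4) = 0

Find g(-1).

(g(n) − c)(n + q) = p for each data point; the three points give a linear system in c and q, then p follows.
Solving: c = -3, q = 4, p = 24, so g(n) = -3 + 24/(n + 4).
Then g(-1) = -3 + 24/3 = 5.

5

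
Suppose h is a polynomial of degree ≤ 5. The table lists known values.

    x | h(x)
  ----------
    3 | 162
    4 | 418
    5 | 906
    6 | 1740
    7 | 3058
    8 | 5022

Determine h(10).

Write h(x) = ax^5 + bx^4 + cx³ + dx² + ex + p; the 6 given values yield a linear system in the 6 coefficients.
Solving, the leading coefficient vanishes, and h(x) = x^4 + x³ + 7x² - 5x + 6.
Then h(10) = 11656.

11656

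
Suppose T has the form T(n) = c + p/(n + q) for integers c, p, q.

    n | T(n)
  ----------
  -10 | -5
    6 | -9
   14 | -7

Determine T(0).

(T(n) − c)(n + q) = p for each data point; the three points give a linear system in c and q, then p follows.
Solving: c = -6, q = -2, p = -12, so T(n) = -6 − 12/(n − 2).
Then T(0) = -6 − 12/(-2) = 0.

0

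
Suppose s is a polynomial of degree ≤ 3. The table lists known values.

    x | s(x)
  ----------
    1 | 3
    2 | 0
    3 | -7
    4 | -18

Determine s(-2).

First differences: -3, -7, -11. Second differences: -4, -4.
Level-2 differences are constant, so s has degree 2.
Fitting a degree-2 polynomial gives s(x) = -2x² + 3x + 2.
Then s(-2) = -12.

-12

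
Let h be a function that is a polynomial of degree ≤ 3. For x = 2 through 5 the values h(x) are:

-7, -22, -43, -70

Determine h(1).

First differences: -15, -21, -27. Second differences: -6, -6.
Level-2 differences are constant, so h has degree 2.
Fitting a degree-2 polynomial gives h(x) = -3x² + 5.
Then h(1) = 2.

2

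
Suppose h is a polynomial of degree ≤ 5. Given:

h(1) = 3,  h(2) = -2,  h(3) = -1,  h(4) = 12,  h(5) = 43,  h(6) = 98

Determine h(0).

Write h(n) = an^5 + bn^4 + cn³ + dn² + en + p; the 6 given values yield a linear system in the 6 coefficients.
Solving, the top 2 coefficients vanish, and h(n) = n³ - 3n² - 3n + 8.
Then h(0) = 8.

8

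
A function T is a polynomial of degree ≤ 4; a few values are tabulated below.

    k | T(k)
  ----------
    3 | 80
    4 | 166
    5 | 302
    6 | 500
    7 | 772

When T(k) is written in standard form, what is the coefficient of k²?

1

First differences: 86, 136, 198, 272. Second differences: 50, 62, 74. Third differences: 12, 12.
Level-3 differences are constant, so T has degree 3.
Fitting a degree-3 polynomial gives T(k) = 2k³ + k² + 5k + 2.
The coefficient of k² is 1.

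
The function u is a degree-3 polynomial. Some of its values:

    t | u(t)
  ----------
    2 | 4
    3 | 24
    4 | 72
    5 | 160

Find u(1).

0

Write u(t) = at³ + bt² + ct + d; the 4 given values yield a linear system in the 4 coefficients.
Solving, u(t) = 2t³ - 4t² + 2t.
Then u(1) = 0.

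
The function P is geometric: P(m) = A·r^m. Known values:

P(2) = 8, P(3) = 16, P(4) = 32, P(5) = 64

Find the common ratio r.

2

Consecutive ratio: 16/8 = 2, and 32/16 = 2, so r = 2.
Then A·2^2 = 8 gives A = 2, and P(m) = 2·2^m.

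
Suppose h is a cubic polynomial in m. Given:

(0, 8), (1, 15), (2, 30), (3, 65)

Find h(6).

Write h(m) = am³ + bm² + cm + d; the 4 given values yield a linear system in the 4 coefficients.
Solving, h(m) = 2m³ - 2m² + 7m + 8.
Then h(6) = 410.

410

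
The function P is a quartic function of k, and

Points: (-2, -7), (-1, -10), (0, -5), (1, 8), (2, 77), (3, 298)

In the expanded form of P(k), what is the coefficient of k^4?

First differences: -3, 5, 13, 69, 221. Second differences: 8, 8, 56, 152. Third differences: 0, 48, 96. Fourth differences: 48, 48.
Level-4 differences are constant, so P has degree 4.
Fitting a degree-4 polynomial gives P(k) = 2k^4 + 4k³ + 2k² + 5k - 5.
The coefficient of k^4 is 2.

2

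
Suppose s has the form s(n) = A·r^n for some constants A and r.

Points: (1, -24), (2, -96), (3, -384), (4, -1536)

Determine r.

Consecutive ratio: -96/(-24) = 4, and -384/(-96) = 4, so r = 4.
Then A·4^1 = -24 gives A = -6, and s(n) = -6·4^n.

4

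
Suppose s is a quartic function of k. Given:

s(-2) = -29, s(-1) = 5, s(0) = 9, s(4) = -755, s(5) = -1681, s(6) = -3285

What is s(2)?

Write s(k) = ak^4 + bk³ + ck² + dk + e; the 6 given values yield a linear system in the 5 coefficients.
Solving, s(k) = -2k^4 - 2k³ - 7k² - 3k + 9.
Then s(2) = -73.

-73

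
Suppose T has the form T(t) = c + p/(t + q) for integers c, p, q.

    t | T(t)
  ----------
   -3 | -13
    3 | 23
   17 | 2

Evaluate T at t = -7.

(T(t) − c)(t + q) = p for each data point; the three points give a linear system in c and q, then p follows.
Solving: c = -1, q = -1, p = 48, so T(t) = -1 + 48/(t − 1).
Then T(-7) = -1 + 48/(-8) = -7.

-7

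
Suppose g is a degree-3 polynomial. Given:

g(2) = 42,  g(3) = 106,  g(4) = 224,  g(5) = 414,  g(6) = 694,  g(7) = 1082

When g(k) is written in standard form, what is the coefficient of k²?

First differences: 64, 118, 190, 280, 388. Second differences: 54, 72, 90, 108. Third differences: 18, 18, 18.
Level-3 differences are constant, so g has degree 3.
Fitting a degree-3 polynomial gives g(k) = 3k³ + 7k + 4.
The coefficient of k² is 0.

0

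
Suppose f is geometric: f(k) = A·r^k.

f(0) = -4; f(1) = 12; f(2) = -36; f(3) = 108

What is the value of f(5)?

972

Consecutive ratio: 12/(-4) = -3, and -36/12 = -3, so r = -3.
Then A·(-3)^0 = -4 gives A = -4, and f(k) = -4·(-3)^k.
f(5) = -4·(-3)^5 = 972.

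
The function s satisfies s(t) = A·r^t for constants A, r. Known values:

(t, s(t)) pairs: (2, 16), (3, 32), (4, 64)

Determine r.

Consecutive ratio: 32/16 = 2, and 64/32 = 2, so r = 2.
Then A·2^2 = 16 gives A = 4, and s(t) = 4·2^t.

2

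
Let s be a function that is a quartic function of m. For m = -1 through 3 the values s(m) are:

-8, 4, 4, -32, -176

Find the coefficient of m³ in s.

Write s(m) = am^4 + bm³ + cm² + dm + e; the 5 given values yield a linear system in the 5 coefficients.
Solving, s(m) = -2m^4 - 4m² + 6m + 4.
The coefficient of m³ is 0.

0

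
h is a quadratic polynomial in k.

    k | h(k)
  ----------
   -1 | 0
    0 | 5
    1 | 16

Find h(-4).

21

Write h(k) = ak² + bk + c; the 3 given values yield a linear system in the 3 coefficients.
Solving, h(k) = 3k² + 8k + 5.
Then h(-4) = 21.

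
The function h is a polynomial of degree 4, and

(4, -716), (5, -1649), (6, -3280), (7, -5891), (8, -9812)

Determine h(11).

Write h(k) = ak^4 + bk³ + ck² + dk + e; the 5 given values yield a linear system in the 5 coefficients.
Solving, h(k) = -2k^4 - 3k³ - 2k² + 6k - 4.
Then h(11) = -33455.

-33455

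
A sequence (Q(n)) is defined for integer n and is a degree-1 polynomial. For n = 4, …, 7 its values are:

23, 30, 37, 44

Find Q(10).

First differences: 7, 7, 7.
Level-1 differences are constant, so Q has degree 1.
Fitting a degree-1 polynomial gives Q(n) = 7n - 5.
Then Q(10) = 65.

65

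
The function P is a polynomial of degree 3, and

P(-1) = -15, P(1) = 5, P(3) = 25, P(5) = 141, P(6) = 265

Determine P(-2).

-55

Write P(t) = at³ + bt² + ct + d; the 5 given values yield a linear system in the 4 coefficients.
Solving, P(t) = 2t³ - 6t² + 8t + 1.
Then P(-2) = -55.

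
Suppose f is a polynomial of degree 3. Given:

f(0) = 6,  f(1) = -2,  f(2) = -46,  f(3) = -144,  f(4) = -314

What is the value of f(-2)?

First differences: -8, -44, -98, -170. Second differences: -36, -54, -72. Third differences: -18, -18.
Level-3 differences are constant, so f has degree 3.
Fitting a degree-3 polynomial gives f(k) = -3k³ - 9k² + 4k + 6.
Then f(-2) = -14.

-14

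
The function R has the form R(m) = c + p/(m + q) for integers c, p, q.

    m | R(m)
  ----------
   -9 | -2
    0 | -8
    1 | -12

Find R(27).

1

(R(m) − c)(m + q) = p for each data point; the three points give a linear system in c and q, then p follows.
Solving: c = 0, q = -3, p = 24, so R(m) = 24/(m − 3).
Then R(27) = 0 + 24/24 = 1.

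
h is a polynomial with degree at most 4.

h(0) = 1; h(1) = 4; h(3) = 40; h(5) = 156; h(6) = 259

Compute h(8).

Write h(t) = at^4 + bt³ + ct² + dt + e; the 5 given values yield a linear system in the 5 coefficients.
Solving, the leading coefficient vanishes, and h(t) = t³ + t² + t + 1.
Then h(8) = 585.

585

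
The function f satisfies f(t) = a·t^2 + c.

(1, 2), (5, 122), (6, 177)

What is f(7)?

From f(1) = 2 and f(5) = 122: 1a + c = 2 and 25a + c = 122.
Subtracting: 24a = 120, so a = 5; then c = 2 − 5·1 = -3.
So f(t) = 5t² − 3, and f(7) = 242.

242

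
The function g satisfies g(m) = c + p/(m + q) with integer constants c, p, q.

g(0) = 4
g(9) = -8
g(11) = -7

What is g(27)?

-5

(g(m) − c)(m + q) = p for each data point; the three points give a linear system in c and q, then p follows.
Solving: c = -4, q = -3, p = -24, so g(m) = -4 − 24/(m − 3).
Then g(27) = -4 − 24/24 = -5.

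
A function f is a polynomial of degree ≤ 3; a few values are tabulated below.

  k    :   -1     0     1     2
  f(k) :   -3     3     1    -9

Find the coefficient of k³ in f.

0

First differences: 6, -2, -10. Second differences: -8, -8.
Level-2 differences are constant, so f has degree 2.
Fitting a degree-2 polynomial gives f(k) = -4k² + 2k + 3.
The coefficient of k³ is 0.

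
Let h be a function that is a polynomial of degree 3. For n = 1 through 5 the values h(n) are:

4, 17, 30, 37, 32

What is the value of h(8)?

-115

First differences: 13, 13, 7, -5. Second differences: 0, -6, -12. Third differences: -6, -6.
Level-3 differences are constant, so h has degree 3.
Fitting a degree-3 polynomial gives h(n) = -n³ + 6n² + 2n - 3.
Then h(8) = -115.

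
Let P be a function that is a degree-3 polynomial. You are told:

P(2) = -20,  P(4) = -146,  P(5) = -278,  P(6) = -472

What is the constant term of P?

2

Write P(n) = an³ + bn² + cn + d; the 4 given values yield a linear system in the 4 coefficients.
Solving, P(n) = -2n³ - n² - n + 2.
The constant term is P(0) = 2.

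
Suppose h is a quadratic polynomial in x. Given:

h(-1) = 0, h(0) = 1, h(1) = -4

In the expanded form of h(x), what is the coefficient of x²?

Write h(x) = ax² + bx + c; the 3 given values yield a linear system in the 3 coefficients.
Solving, h(x) = -3x² - 2x + 1.
The coefficient of x² is -3.

-3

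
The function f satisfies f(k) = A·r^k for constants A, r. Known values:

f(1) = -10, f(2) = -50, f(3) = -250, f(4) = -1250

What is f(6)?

Consecutive ratio: -50/(-10) = 5, and -250/(-50) = 5, so r = 5.
Then A·5^1 = -10 gives A = -2, and f(k) = -2·5^k.
f(6) = -2·5^6 = -31250.

-31250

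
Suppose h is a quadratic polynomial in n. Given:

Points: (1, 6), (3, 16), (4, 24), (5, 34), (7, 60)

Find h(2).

Write h(n) = an² + bn + c; the 5 given values yield a linear system in the 3 coefficients.
Solving, h(n) = n² + n + 4.
Then h(2) = 10.

10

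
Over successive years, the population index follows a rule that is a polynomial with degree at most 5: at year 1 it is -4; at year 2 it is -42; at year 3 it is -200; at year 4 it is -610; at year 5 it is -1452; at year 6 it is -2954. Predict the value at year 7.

-5392

Write the value at m as u(m).
First differences: -38, -158, -410, -842, -1502. Second differences: -120, -252, -432, -660. Third differences: -132, -180, -228. Fourth differences: -48, -48.
Level-4 differences are constant, so u has degree 4.
Fitting a degree-4 polynomial gives u(m) = -2m^4 - 2m³ + 2m² - 2.
Then u(7) = -5392.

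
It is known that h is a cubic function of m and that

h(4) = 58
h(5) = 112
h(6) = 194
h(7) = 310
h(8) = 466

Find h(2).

10

First differences: 54, 82, 116, 156. Second differences: 28, 34, 40. Third differences: 6, 6.
Level-3 differences are constant, so h has degree 3.
Fitting a degree-3 polynomial gives h(m) = m³ - m² + 2m + 2.
Then h(2) = 10.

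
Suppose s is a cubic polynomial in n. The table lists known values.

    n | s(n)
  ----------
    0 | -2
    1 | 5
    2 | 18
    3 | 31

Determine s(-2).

Write s(n) = an³ + bn² + cn + d; the 4 given values yield a linear system in the 4 coefficients.
Solving, s(n) = -n³ + 6n² + 2n - 2.
Then s(-2) = 26.

26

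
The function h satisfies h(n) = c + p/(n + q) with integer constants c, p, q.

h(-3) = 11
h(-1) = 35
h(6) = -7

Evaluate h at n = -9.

3

(h(n) − c)(n + q) = p for each data point; the three points give a linear system in c and q, then p follows.
Solving: c = -1, q = 0, p = -36, so h(n) = -1 − 36/(n + 0).
Then h(-9) = -1 − 36/(-9) = 3.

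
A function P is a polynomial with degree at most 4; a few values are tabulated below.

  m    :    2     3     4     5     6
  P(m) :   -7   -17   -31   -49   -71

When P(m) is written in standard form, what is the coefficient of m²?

First differences: -10, -14, -18, -22. Second differences: -4, -4, -4.
Level-2 differences are constant, so P has degree 2.
Fitting a degree-2 polynomial gives P(m) = -2m² + 1.
The coefficient of m² is -2.

-2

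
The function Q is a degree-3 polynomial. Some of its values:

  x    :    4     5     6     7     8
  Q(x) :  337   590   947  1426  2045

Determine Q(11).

4922

First differences: 253, 357, 479, 619. Second differences: 104, 122, 140. Third differences: 18, 18.
Level-3 differences are constant, so Q has degree 3.
Fitting a degree-3 polynomial gives Q(x) = 3x³ + 7x² + 7x + 5.
Then Q(11) = 4922.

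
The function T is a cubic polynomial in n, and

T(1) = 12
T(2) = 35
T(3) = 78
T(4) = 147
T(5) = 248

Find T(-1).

Write T(n) = an³ + bn² + cn + d; the 5 given values yield a linear system in the 4 coefficients.
Solving, T(n) = n³ + 4n² + 4n + 3.
Then T(-1) = 2.

2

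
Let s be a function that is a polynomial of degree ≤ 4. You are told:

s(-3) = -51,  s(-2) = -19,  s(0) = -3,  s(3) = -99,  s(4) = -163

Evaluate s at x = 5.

-243

Write s(x) = ax^4 + bx³ + cx² + dx + e; the 5 given values yield a linear system in the 5 coefficients.
Solving, the top 2 coefficients vanish, and s(x) = -8x² - 8x - 3.
Then s(5) = -243.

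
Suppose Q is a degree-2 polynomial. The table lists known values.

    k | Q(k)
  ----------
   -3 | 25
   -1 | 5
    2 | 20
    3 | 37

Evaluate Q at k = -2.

Write Q(k) = ak² + bk + c; the 4 given values yield a linear system in the 3 coefficients.
Solving, Q(k) = 3k² + 2k + 4.
Then Q(-2) = 12.

12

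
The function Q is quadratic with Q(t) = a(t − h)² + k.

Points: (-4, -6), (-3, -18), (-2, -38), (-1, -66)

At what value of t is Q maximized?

First differences -12, -20, -28; second difference -8 = 2a, so a = -4.
Expanding, the t-coefficient is −2ah = 8h; matching it to the data gives h = -5, and then k = -2.
So Q(t) = -4(t + 5)² − 2.
Hence h = -5.

-5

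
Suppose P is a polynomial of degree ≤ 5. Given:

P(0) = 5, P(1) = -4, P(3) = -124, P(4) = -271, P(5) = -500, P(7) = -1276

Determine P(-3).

Write P(t) = at^5 + bt^4 + ct³ + dt² + et + p; the 6 given values yield a linear system in the 6 coefficients.
Solving, the top 2 coefficients vanish, and P(t) = -3t³ - 5t² - t + 5.
Then P(-3) = 44.

44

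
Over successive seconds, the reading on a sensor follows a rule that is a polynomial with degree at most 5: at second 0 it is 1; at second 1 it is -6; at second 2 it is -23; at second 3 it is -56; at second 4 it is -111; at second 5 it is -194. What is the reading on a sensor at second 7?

Write the value at t as s(t).
First differences: -7, -17, -33, -55, -83. Second differences: -10, -16, -22, -28. Third differences: -6, -6, -6.
Level-3 differences are constant, so s has degree 3.
Fitting a degree-3 polynomial gives s(t) = -t³ - 2t² - 4t + 1.
Then s(7) = -468.

-468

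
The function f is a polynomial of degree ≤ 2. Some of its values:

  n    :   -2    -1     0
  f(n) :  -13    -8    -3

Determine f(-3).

-18

Write f(n) = an² + bn + c; the 3 given values yield a linear system in the 3 coefficients.
Solving, the leading coefficient vanishes, and f(n) = 5n - 3.
Then f(-3) = -18.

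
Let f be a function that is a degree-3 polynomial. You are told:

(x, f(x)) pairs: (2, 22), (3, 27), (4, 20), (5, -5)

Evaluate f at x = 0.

0

Write f(x) = ax³ + bx² + cx + d; the 4 given values yield a linear system in the 4 coefficients.
Solving, f(x) = -x³ + 3x² + 9x.
Then f(0) = 0.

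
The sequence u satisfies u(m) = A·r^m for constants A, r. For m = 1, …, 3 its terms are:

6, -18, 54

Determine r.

-3

Consecutive ratio: -18/6 = -3, and 54/(-18) = -3, so r = -3.
Then A·(-3)^1 = 6 gives A = -2, and u(m) = -2·(-3)^m.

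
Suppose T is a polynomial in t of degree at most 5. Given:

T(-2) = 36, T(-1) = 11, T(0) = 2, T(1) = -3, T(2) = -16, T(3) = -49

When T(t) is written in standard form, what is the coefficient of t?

-5

Write T(t) = at^5 + bt^4 + ct³ + dt² + et + p; the 6 given values yield a linear system in the 6 coefficients.
Solving, the top 2 coefficients vanish, and T(t) = -2t³ + 2t² - 5t + 2.
The coefficient of t is -5.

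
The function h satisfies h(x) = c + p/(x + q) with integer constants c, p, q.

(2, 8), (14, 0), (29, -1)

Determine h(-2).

-32

(h(x) − c)(x + q) = p for each data point; the three points give a linear system in c and q, then p follows.
Solving: c = -2, q = 1, p = 30, so h(x) = -2 + 30/(x + 1).
Then h(-2) = -2 + 30/(-1) = -32.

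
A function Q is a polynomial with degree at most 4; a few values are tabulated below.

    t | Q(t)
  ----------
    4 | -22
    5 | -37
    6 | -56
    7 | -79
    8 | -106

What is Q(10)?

-172

Write Q(t) = at^4 + bt³ + ct² + dt + e; the 5 given values yield a linear system in the 5 coefficients.
Solving, the top 2 coefficients vanish, and Q(t) = -2t² + 3t - 2.
Then Q(10) = -172.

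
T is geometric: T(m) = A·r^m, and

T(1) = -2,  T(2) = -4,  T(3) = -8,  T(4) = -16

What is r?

Consecutive ratio: -4/(-2) = 2, and -8/(-4) = 2, so r = 2.
Then A·2^1 = -2 gives A = -1, and T(m) = -1·2^m.

2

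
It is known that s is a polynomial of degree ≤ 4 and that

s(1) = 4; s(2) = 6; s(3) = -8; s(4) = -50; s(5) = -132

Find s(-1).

0

First differences: 2, -14, -42, -82. Second differences: -16, -28, -40. Third differences: -12, -12.
Level-3 differences are constant, so s has degree 3.
Fitting a degree-3 polynomial gives s(m) = -2m³ + 4m² + 4m - 2.
Then s(-1) = 0.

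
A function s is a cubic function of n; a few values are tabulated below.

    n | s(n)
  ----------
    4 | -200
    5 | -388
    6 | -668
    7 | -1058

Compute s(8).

Write s(n) = an³ + bn² + cn + d; the 4 given values yield a linear system in the 4 coefficients.
Solving, s(n) = -3n³ - n² + 4n - 8.
Then s(8) = -1576.

-1576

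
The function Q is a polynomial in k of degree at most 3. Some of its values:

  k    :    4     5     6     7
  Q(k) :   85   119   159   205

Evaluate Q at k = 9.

First differences: 34, 40, 46. Second differences: 6, 6.
Level-2 differences are constant, so Q has degree 2.
Fitting a degree-2 polynomial gives Q(k) = 3k² + 7k + 9.
Then Q(9) = 315.

315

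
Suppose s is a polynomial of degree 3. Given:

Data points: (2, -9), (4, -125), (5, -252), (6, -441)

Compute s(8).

-1053

Write s(m) = am³ + bm² + cm + d; the 4 given values yield a linear system in the 4 coefficients.
Solving, s(m) = -2m³ - m² + 4m + 3.
Then s(8) = -1053.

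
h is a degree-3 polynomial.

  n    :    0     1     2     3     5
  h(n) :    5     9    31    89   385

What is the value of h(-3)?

Write h(n) = an³ + bn² + cn + d; the 5 given values yield a linear system in the 4 coefficients.
Solving, h(n) = 3n³ + n + 5.
Then h(-3) = -79.

-79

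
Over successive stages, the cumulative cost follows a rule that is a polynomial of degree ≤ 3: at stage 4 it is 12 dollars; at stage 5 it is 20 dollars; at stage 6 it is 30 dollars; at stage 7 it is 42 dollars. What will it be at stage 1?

0

Write the value at n as h(n).
First differences: 8, 10, 12. Second differences: 2, 2.
Level-2 differences are constant, so h has degree 2.
Fitting a degree-2 polynomial gives h(n) = n² - n.
Then h(1) = 0.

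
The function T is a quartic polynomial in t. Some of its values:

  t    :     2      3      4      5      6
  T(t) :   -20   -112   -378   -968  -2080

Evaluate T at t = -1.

-8

Write T(t) = at^4 + bt³ + ct² + dt + e; the 5 given values yield a linear system in the 5 coefficients.
Solving, T(t) = -2t^4 + 3t³ - 4t² + t + 2.
Then T(-1) = -8.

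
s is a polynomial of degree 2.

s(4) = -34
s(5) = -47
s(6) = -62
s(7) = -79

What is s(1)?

First differences: -13, -15, -17. Second differences: -2, -2.
Level-2 differences are constant, so s has degree 2.
Fitting a degree-2 polynomial gives s(t) = -t² - 4t - 2.
Then s(1) = -7.

-7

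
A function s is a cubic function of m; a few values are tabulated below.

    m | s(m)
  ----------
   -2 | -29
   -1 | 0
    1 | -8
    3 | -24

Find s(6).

147

Write s(m) = am³ + bm² + cm + d; the 4 given values yield a linear system in the 4 coefficients.
Solving, s(m) = 2m³ - 7m² - 6m + 3.
Then s(6) = 147.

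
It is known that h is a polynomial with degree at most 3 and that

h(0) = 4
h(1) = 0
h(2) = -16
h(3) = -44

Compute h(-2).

First differences: -4, -16, -28. Second differences: -12, -12.
Level-2 differences are constant, so h has degree 2.
Fitting a degree-2 polynomial gives h(k) = -6k² + 2k + 4.
Then h(-2) = -24.

-24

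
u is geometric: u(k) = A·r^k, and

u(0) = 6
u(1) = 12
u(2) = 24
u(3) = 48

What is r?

Consecutive ratio: 12/6 = 2, and 24/12 = 2, so r = 2.
Then A·2^0 = 6 gives A = 6, and u(k) = 6·2^k.

2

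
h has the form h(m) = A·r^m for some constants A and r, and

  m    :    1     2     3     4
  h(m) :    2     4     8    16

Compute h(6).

Consecutive ratio: 4/2 = 2, and 8/4 = 2, so r = 2.
Then A·2^1 = 2 gives A = 1, and h(m) = 1·2^m.
h(6) = 1·2^6 = 64.

64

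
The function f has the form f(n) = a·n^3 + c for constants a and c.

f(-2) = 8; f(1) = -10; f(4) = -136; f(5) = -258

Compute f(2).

From f(-2) = 8 and f(1) = -10: -8a + c = 8 and 1a + c = -10.
Subtracting: 9a = -18, so a = -2; then c = 8 − (-2)·(-8) = -8.
So f(n) = -2n³ − 8, and f(2) = -24.

-24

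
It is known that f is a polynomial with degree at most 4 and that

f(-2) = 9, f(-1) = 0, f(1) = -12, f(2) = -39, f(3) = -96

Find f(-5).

192

Write f(m) = am^4 + bm³ + cm² + dm + e; the 5 given values yield a linear system in the 5 coefficients.
Solving, the leading coefficient vanishes, and f(m) = -2m³ - 3m² - 4m - 3.
Then f(-5) = 192.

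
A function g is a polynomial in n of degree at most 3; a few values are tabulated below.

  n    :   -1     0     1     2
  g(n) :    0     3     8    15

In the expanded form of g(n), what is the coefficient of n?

First differences: 3, 5, 7. Second differences: 2, 2.
Level-2 differences are constant, so g has degree 2.
Fitting a degree-2 polynomial gives g(n) = n² + 4n + 3.
The coefficient of n is 4.

4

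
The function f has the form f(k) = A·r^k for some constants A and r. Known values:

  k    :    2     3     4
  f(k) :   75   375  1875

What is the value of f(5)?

Consecutive ratio: 375/75 = 5, and 1875/375 = 5, so r = 5.
Then A·5^2 = 75 gives A = 3, and f(k) = 3·5^k.
f(5) = 3·5^5 = 9375.

9375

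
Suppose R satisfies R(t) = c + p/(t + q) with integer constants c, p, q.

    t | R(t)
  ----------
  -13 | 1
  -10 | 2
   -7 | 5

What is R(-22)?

(R(t) − c)(t + q) = p for each data point; the three points give a linear system in c and q, then p follows.
Solving: c = -1, q = 4, p = -18, so R(t) = -1 − 18/(t + 4).
Then R(-22) = -1 − 18/(-18) = 0.

0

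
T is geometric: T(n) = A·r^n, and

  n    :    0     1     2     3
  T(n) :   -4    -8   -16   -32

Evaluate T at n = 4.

Consecutive ratio: -8/(-4) = 2, and -16/(-8) = 2, so r = 2.
Then A·2^0 = -4 gives A = -4, and T(n) = -4·2^n.
T(4) = -4·2^4 = -64.

-64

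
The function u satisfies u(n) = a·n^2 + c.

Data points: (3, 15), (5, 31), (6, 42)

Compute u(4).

From u(3) = 15 and u(5) = 31: 9a + c = 15 and 25a + c = 31.
Subtracting: 16a = 16, so a = 1; then c = 15 − 1·9 = 6.
So u(n) = 1n² + 6, and u(4) = 22.

22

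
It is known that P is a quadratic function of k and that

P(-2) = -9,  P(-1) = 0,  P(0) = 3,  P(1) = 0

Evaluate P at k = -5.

Write P(k) = ak² + bk + c; the 4 given values yield a linear system in the 3 coefficients.
Solving, P(k) = -3k² + 3.
Then P(-5) = -72.

-72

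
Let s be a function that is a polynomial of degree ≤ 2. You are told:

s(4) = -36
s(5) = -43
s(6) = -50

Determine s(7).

Write s(m) = am² + bm + c; the 3 given values yield a linear system in the 3 coefficients.
Solving, the leading coefficient vanishes, and s(m) = -7m - 8.
Then s(7) = -57.

-57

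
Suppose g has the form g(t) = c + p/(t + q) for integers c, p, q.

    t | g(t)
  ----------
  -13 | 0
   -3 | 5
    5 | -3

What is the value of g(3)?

-4

(g(t) − c)(t + q) = p for each data point; the three points give a linear system in c and q, then p follows.
Solving: c = -1, q = 1, p = -12, so g(t) = -1 − 12/(t + 1).
Then g(3) = -1 − 12/4 = -4.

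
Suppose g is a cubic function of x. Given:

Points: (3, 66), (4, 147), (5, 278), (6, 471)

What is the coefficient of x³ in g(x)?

2

Write g(x) = ax³ + bx² + cx + d; the 4 given values yield a linear system in the 4 coefficients.
Solving, g(x) = 2x³ + x² + 3.
The coefficient of x³ is 2.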